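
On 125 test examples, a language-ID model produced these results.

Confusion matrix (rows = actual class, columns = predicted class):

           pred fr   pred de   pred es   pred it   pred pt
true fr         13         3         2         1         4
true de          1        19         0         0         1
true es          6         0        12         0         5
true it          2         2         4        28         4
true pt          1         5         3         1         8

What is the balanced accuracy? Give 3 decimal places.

0.627

Balanced accuracy = mean of per-class recall.
  fr: recall = 13/23 = 0.5652
  de: recall = 19/21 = 0.9048
  es: recall = 12/23 = 0.5217
  it: recall = 28/40 = 0.7000
  pt: recall = 8/18 = 0.4444
Mean = (0.5652 + 0.9048 + 0.5217 + 0.7000 + 0.4444) / 5 = 0.627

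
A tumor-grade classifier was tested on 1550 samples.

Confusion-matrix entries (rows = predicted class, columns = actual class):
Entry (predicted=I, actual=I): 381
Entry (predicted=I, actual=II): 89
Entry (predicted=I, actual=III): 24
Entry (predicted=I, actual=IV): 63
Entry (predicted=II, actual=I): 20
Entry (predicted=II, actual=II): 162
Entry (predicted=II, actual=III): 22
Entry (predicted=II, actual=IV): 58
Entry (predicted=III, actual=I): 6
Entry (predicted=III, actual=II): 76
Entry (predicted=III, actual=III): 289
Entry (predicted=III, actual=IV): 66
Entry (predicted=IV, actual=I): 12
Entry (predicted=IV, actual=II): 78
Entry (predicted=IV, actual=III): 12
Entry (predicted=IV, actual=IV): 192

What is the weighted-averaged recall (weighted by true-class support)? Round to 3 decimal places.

Per-class recall (TP/(TP+FN)):
  I: TP=381, FN=20+6+12=38 → 381/419 = 0.9093
  II: TP=162, FN=89+76+78=243 → 162/405 = 0.4000
  III: TP=289, FN=24+22+12=58 → 289/347 = 0.8329
  IV: TP=192, FN=63+58+66=187 → 192/379 = 0.5066
Weighted-recall = Σ (supportᵢ/N)·recallᵢ with N=1550: (419/1550)·0.9093 + (405/1550)·0.4000 + (347/1550)·0.8329 + (379/1550)·0.5066 = 0.661

0.661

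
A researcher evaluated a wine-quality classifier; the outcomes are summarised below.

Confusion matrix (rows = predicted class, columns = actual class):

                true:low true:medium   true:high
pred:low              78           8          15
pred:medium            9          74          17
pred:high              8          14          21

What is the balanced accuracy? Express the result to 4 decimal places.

0.6627

Balanced accuracy = mean of per-class recall.
  low: recall = 78/95 = 0.82105
  medium: recall = 74/96 = 0.77083
  high: recall = 21/53 = 0.39623
Mean = (0.82105 + 0.77083 + 0.39623) / 3 = 0.6627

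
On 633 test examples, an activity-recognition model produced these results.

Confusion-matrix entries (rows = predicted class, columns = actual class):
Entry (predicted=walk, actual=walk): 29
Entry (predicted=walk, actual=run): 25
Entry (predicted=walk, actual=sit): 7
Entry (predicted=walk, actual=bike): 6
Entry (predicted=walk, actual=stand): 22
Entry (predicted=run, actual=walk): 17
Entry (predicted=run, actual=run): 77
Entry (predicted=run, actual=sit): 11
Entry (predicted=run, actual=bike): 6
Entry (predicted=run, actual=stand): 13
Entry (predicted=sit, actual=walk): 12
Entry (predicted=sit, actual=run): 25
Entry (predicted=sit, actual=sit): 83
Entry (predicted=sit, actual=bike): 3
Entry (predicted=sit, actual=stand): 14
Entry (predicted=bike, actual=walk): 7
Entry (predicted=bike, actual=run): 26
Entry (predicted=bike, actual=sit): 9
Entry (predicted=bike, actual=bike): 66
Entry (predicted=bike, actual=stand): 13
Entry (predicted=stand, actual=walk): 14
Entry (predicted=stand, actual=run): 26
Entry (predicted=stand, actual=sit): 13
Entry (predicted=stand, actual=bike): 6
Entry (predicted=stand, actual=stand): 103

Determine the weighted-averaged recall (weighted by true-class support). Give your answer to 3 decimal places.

Per-class recall (TP/(TP+FN)):
  walk: TP=29, FN=17+12+7+14=50 → 29/79 = 0.3671
  run: TP=77, FN=25+25+26+26=102 → 77/179 = 0.4302
  sit: TP=83, FN=7+11+9+13=40 → 83/123 = 0.6748
  bike: TP=66, FN=6+6+3+6=21 → 66/87 = 0.7586
  stand: TP=103, FN=22+13+14+13=62 → 103/165 = 0.6242
Weighted-recall = Σ (supportᵢ/N)·recallᵢ with N=633: (79/633)·0.3671 + (179/633)·0.4302 + (123/633)·0.6748 + (87/633)·0.7586 + (165/633)·0.6242 = 0.566

0.566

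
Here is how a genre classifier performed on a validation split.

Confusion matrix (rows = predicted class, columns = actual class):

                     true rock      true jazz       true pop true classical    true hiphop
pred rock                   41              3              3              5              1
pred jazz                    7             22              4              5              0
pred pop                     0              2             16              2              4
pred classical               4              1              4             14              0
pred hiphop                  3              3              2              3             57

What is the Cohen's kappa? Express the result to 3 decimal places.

Observed agreement pₒ = trace/N = 150/206 = 0.7282
Expected agreement pₑ = Σ (rowᵢ·colᵢ)/N² = (55·53 + 31·38 + 29·24 + 29·23 + 62·68)/206² = 0.2279
κ = (pₒ − pₑ)/(1 − pₑ) = (0.7282 − 0.2279)/(1 − 0.2279) = 0.648

0.648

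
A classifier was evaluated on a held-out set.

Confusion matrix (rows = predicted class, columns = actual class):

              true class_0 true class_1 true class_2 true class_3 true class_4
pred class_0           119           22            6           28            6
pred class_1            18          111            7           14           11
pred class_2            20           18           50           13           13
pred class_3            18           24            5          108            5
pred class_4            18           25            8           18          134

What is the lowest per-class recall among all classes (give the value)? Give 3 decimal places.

0.555

Per-class recall (TP/(TP+FN)):
  class_0: TP=119, FN=18+20+18+18=74 → 119/193 = 0.6166
  class_1: TP=111, FN=22+18+24+25=89 → 111/200 = 0.5550
  class_2: TP=50, FN=6+7+5+8=26 → 50/76 = 0.6579
  class_3: TP=108, FN=28+14+13+18=73 → 108/181 = 0.5967
  class_4: TP=134, FN=6+11+13+5=35 → 134/169 = 0.7929
Lowest is class 'class_1' with recall = 0.555.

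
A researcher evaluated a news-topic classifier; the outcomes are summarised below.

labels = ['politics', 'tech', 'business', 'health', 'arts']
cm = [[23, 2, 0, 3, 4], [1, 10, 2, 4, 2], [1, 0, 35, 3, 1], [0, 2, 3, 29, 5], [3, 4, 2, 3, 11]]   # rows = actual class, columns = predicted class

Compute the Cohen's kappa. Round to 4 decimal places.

Observed agreement pₒ = trace/N = 108/153 = 0.70588
Expected agreement pₑ = Σ (rowᵢ·colᵢ)/N² = (32·28 + 19·18 + 40·42 + 39·42 + 23·23)/153² = 0.21722
κ = (pₒ − pₑ)/(1 − pₑ) = (0.70588 − 0.21722)/(1 − 0.21722) = 0.6243

0.6243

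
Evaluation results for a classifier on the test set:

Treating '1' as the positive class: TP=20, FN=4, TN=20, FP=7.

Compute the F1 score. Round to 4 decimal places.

0.7843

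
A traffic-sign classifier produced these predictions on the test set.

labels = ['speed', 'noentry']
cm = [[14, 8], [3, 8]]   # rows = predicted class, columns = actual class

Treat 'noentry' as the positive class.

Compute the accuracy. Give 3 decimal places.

Accuracy = (TP+TN)/N = (8+14)/33 = 0.667

0.667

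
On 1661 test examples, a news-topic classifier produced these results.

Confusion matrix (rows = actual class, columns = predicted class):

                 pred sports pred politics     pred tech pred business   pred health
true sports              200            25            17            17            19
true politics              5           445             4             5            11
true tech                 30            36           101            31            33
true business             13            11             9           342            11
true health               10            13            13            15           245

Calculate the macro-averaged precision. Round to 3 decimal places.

Per-class precision (TP/(TP+FP)):
  sports: TP=200, FP=5+30+13+10=58 → 200/258 = 0.7752
  politics: TP=445, FP=25+36+11+13=85 → 445/530 = 0.8396
  tech: TP=101, FP=17+4+9+13=43 → 101/144 = 0.7014
  business: TP=342, FP=17+5+31+15=68 → 342/410 = 0.8341
  health: TP=245, FP=19+11+33+11=74 → 245/319 = 0.7680
Macro-precision = mean = (0.7752 + 0.8396 + 0.7014 + 0.8341 + 0.7680) / 5 = 0.784

0.784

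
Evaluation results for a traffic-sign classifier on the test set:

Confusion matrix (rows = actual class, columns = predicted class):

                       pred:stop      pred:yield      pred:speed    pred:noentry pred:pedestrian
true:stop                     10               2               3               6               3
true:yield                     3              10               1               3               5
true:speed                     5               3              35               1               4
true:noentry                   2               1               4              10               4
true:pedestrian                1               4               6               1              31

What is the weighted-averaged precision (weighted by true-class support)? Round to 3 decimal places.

0.602

Per-class precision (TP/(TP+FP)):
  stop: TP=10, FP=3+5+2+1=11 → 10/21 = 0.4762
  yield: TP=10, FP=2+3+1+4=10 → 10/20 = 0.5000
  speed: TP=35, FP=3+1+4+6=14 → 35/49 = 0.7143
  noentry: TP=10, FP=6+3+1+1=11 → 10/21 = 0.4762
  pedestrian: TP=31, FP=3+5+4+4=16 → 31/47 = 0.6596
Weighted-precision = Σ (supportᵢ/N)·precisionᵢ with N=158: (24/158)·0.4762 + (22/158)·0.5000 + (48/158)·0.7143 + (21/158)·0.4762 + (43/158)·0.6596 = 0.602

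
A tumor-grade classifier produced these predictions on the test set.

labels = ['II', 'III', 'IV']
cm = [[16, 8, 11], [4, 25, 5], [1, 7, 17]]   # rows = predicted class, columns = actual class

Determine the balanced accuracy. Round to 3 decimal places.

0.634

Balanced accuracy = mean of per-class recall.
  II: recall = 16/21 = 0.7619
  III: recall = 25/40 = 0.6250
  IV: recall = 17/33 = 0.5152
Mean = (0.7619 + 0.6250 + 0.5152) / 3 = 0.634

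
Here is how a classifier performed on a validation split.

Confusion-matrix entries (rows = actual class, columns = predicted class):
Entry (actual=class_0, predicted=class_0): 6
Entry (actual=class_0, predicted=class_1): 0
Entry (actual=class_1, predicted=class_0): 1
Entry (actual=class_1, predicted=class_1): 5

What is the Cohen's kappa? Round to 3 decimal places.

Observed agreement pₒ = trace/N = 11/12 = 0.9167
Expected agreement pₑ = Σ (rowᵢ·colᵢ)/N² = (6·7 + 6·5)/12² = 0.5000
κ = (pₒ − pₑ)/(1 − pₑ) = (0.9167 − 0.5000)/(1 − 0.5000) = 0.833

0.833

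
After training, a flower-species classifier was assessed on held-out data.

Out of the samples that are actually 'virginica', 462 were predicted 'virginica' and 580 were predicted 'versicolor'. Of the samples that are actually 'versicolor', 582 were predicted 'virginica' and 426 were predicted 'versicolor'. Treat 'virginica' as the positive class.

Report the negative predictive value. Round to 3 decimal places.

0.423

NPV = TN/(TN+FN) = 426/(426+580) = 0.423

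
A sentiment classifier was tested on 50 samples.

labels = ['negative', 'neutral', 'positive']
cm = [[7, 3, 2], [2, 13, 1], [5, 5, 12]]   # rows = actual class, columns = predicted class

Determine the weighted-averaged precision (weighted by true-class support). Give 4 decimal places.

0.6701

Per-class precision (TP/(TP+FP)):
  negative: TP=7, FP=2+5=7 → 7/14 = 0.50000
  neutral: TP=13, FP=3+5=8 → 13/21 = 0.61905
  positive: TP=12, FP=2+1=3 → 12/15 = 0.80000
Weighted-precision = Σ (supportᵢ/N)·precisionᵢ with N=50: (12/50)·0.50000 + (16/50)·0.61905 + (22/50)·0.80000 = 0.6701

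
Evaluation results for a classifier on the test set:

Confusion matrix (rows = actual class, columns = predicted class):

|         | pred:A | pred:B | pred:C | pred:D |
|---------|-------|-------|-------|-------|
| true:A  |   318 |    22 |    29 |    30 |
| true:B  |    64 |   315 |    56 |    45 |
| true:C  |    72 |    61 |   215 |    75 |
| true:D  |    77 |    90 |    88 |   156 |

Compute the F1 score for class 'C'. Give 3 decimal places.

0.530

Treat 'C' as positive and all other classes as negative.
F1 score = 2·TP/(2·TP+FP+FN).
C: TP=215, FP=29+56+88=173, FN=72+61+75=208 → 430/811 = 0.5302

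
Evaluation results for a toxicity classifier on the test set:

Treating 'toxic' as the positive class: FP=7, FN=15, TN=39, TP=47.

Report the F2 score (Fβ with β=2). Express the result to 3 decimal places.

0.778

Fβ = (1+β²)·TP / ((1+β²)·TP + β²·FN + FP), with β²=4
= 5·47 / (5·47 + 4·15 + 7) = 0.778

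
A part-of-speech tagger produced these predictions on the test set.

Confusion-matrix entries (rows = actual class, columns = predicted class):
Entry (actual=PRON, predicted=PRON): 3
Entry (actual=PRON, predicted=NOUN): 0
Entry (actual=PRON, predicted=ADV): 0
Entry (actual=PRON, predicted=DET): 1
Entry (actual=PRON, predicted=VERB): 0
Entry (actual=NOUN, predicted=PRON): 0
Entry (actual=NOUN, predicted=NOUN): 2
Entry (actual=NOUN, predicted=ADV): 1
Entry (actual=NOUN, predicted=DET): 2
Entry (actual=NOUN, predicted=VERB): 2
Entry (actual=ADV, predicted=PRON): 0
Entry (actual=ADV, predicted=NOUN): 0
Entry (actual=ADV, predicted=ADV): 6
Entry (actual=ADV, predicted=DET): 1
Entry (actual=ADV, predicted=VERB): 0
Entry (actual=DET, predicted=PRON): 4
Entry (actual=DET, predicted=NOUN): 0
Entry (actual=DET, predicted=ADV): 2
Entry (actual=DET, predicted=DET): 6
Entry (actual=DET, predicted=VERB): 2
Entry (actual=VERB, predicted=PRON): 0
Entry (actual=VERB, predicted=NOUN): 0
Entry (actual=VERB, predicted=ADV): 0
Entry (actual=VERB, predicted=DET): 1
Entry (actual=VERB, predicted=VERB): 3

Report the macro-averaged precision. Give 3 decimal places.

0.614

Per-class precision (TP/(TP+FP)):
  PRON: TP=3, FP=0+0+4+0=4 → 3/7 = 0.4286
  NOUN: TP=2, FP=0+0+0+0=0 → 2/2 = 1.0000
  ADV: TP=6, FP=0+1+2+0=3 → 6/9 = 0.6667
  DET: TP=6, FP=1+2+1+1=5 → 6/11 = 0.5455
  VERB: TP=3, FP=0+2+0+2=4 → 3/7 = 0.4286
Macro-precision = mean = (0.4286 + 1.0000 + 0.6667 + 0.5455 + 0.4286) / 5 = 0.614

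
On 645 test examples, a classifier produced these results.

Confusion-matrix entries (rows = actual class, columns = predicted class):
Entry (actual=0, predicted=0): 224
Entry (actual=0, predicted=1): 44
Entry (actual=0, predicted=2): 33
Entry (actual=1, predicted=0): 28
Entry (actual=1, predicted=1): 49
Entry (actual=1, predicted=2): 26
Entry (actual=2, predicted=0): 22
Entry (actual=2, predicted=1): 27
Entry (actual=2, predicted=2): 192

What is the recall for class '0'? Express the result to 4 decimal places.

Treat '0' as positive and all other classes as negative.
recall = TP/(TP+FN).
0: TP=224, FN=44+33=77 → 224/301 = 0.74419

0.7442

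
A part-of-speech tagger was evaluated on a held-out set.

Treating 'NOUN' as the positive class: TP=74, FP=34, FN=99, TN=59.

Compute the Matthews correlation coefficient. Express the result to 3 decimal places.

0.060

MCC = (TP·TN − FP·FN) / √((TP+FP)(TP+FN)(TN+FP)(TN+FN))
Numerator = 74·59 − 34·99 = 1000
Denominator = √(108·173·93·158) = √274542696 = 16569.3300
MCC = 1000 / 16569.3300 = 0.060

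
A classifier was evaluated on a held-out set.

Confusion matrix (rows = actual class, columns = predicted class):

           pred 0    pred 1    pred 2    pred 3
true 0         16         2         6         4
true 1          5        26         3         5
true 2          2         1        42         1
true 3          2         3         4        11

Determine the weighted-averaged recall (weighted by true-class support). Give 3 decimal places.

Per-class recall (TP/(TP+FN)):
  0: TP=16, FN=2+6+4=12 → 16/28 = 0.5714
  1: TP=26, FN=5+3+5=13 → 26/39 = 0.6667
  2: TP=42, FN=2+1+1=4 → 42/46 = 0.9130
  3: TP=11, FN=2+3+4=9 → 11/20 = 0.5500
Weighted-recall = Σ (supportᵢ/N)·recallᵢ with N=133: (28/133)·0.5714 + (39/133)·0.6667 + (46/133)·0.9130 + (20/133)·0.5500 = 0.714

0.714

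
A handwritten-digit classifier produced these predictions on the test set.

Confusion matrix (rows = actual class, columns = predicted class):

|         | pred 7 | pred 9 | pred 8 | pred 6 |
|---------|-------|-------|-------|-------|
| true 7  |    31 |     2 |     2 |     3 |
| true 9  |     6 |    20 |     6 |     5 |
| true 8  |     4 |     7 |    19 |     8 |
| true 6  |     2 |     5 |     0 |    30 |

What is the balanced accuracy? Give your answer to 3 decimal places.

0.667

Balanced accuracy = mean of per-class recall.
  7: recall = 31/38 = 0.8158
  9: recall = 20/37 = 0.5405
  8: recall = 19/38 = 0.5000
  6: recall = 30/37 = 0.8108
Mean = (0.8158 + 0.5405 + 0.5000 + 0.8108) / 4 = 0.667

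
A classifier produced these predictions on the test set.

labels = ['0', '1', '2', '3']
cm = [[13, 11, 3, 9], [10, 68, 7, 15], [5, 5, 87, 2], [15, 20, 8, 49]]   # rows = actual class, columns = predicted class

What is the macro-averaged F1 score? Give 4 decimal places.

0.6089

Per-class F1 score (2·TP/(2·TP+FP+FN)):
  0: TP=13, FP=10+5+15=30, FN=11+3+9=23 → 26/79 = 0.32911
  1: TP=68, FP=11+5+20=36, FN=10+7+15=32 → 136/204 = 0.66667
  2: TP=87, FP=3+7+8=18, FN=5+5+2=12 → 174/204 = 0.85294
  3: TP=49, FP=9+15+2=26, FN=15+20+8=43 → 98/167 = 0.58683
Macro-F1 score = mean = (0.32911 + 0.66667 + 0.85294 + 0.58683) / 4 = 0.6089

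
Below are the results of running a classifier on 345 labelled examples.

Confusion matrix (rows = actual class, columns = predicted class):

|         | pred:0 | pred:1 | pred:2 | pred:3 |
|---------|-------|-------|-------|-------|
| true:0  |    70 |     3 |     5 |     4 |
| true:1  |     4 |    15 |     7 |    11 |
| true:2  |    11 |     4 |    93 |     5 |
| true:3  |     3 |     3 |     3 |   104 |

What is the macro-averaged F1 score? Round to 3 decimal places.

Per-class F1 score (2·TP/(2·TP+FP+FN)):
  0: TP=70, FP=4+11+3=18, FN=3+5+4=12 → 140/170 = 0.8235
  1: TP=15, FP=3+4+3=10, FN=4+7+11=22 → 30/62 = 0.4839
  2: TP=93, FP=5+7+3=15, FN=11+4+5=20 → 186/221 = 0.8416
  3: TP=104, FP=4+11+5=20, FN=3+3+3=9 → 208/237 = 0.8776
Macro-F1 score = mean = (0.8235 + 0.4839 + 0.8416 + 0.8776) / 4 = 0.757

0.757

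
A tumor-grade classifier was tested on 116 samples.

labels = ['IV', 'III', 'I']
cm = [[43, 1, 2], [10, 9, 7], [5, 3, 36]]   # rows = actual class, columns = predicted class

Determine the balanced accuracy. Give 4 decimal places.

0.6997

Balanced accuracy = mean of per-class recall.
  IV: recall = 43/46 = 0.93478
  III: recall = 9/26 = 0.34615
  I: recall = 36/44 = 0.81818
Mean = (0.93478 + 0.34615 + 0.81818) / 3 = 0.6997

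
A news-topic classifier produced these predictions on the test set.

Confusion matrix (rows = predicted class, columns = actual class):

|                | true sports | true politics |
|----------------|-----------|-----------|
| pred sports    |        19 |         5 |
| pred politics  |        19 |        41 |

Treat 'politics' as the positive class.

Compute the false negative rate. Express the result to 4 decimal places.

FNR = FN/(FN+TP) = 5/(5+41) = 0.1087

0.1087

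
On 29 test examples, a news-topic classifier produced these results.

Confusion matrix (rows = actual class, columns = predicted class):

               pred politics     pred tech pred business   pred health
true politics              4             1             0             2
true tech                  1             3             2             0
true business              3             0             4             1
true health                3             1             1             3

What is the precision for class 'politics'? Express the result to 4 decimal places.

Treat 'politics' as positive and all other classes as negative.
precision = TP/(TP+FP).
politics: TP=4, FP=1+3+3=7 → 4/11 = 0.36364

0.3636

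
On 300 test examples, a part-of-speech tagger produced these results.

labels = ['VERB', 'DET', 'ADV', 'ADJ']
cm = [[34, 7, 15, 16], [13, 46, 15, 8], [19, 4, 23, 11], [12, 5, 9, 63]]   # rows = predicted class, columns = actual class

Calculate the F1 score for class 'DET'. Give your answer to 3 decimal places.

0.639

Treat 'DET' as positive and all other classes as negative.
F1 score = 2·TP/(2·TP+FP+FN).
DET: TP=46, FP=13+15+8=36, FN=7+4+5=16 → 92/144 = 0.6389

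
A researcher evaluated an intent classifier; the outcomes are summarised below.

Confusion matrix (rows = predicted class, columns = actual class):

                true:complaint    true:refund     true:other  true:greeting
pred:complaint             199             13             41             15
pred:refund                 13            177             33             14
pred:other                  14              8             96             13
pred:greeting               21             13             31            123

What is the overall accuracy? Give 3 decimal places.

Accuracy = trace / total = (199+177+96+123=595) / 824 = 595/824 = 0.722

0.722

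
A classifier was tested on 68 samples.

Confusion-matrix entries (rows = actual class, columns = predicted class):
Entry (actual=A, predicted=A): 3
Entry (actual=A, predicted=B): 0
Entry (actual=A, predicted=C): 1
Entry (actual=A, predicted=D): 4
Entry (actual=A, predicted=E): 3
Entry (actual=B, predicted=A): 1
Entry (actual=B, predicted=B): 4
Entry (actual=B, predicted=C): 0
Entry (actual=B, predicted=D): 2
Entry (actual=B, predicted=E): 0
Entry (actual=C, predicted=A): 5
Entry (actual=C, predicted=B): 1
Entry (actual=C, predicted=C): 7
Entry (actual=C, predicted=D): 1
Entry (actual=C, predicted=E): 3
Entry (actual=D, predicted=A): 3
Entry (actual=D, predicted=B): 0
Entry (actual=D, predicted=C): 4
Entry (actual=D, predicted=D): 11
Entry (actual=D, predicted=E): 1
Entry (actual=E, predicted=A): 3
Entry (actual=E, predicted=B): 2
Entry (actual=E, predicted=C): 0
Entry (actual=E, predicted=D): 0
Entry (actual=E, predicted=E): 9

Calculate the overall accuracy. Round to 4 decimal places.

0.5000

Accuracy = trace / total = (3+4+7+11+9=34) / 68 = 34/68 = 0.5000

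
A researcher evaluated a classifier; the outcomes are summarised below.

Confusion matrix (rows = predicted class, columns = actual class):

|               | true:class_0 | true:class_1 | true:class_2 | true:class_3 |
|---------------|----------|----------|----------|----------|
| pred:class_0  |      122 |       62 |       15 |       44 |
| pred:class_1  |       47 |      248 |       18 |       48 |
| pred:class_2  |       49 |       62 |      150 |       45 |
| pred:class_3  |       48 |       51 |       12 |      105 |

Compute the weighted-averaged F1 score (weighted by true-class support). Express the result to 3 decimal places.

0.553

Per-class F1 score (2·TP/(2·TP+FP+FN)):
  class_0: TP=122, FP=62+15+44=121, FN=47+49+48=144 → 244/509 = 0.4794
  class_1: TP=248, FP=47+18+48=113, FN=62+62+51=175 → 496/784 = 0.6327
  class_2: TP=150, FP=49+62+45=156, FN=15+18+12=45 → 300/501 = 0.5988
  class_3: TP=105, FP=48+51+12=111, FN=44+48+45=137 → 210/458 = 0.4585
Weighted-F1 score = Σ (supportᵢ/N)·F1 scoreᵢ with N=1126: (266/1126)·0.4794 + (423/1126)·0.6327 + (195/1126)·0.5988 + (242/1126)·0.4585 = 0.553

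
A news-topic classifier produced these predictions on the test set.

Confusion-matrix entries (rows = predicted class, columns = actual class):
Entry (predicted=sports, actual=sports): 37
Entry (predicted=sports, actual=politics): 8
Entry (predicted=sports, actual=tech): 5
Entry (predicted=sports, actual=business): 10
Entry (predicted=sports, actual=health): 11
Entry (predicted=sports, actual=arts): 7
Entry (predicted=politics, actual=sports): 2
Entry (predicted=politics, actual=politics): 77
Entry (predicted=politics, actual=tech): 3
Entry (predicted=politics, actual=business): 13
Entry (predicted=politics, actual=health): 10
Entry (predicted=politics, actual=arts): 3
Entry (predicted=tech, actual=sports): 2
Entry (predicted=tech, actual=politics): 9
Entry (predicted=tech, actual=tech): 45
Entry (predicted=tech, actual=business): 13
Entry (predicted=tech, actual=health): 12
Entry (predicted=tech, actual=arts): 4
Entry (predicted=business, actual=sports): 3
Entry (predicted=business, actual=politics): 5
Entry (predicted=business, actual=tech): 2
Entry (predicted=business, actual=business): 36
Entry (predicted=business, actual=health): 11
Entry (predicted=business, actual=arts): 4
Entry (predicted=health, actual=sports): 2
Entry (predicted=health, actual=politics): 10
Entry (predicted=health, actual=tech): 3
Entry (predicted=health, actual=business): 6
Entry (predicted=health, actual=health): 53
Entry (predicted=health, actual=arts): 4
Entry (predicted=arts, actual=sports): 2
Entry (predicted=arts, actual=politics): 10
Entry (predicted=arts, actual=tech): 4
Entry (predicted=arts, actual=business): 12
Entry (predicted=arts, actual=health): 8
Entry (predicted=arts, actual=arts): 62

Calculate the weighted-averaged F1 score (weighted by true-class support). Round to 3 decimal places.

Per-class F1 score (2·TP/(2·TP+FP+FN)):
  sports: TP=37, FP=8+5+10+11+7=41, FN=2+2+3+2+2=11 → 74/126 = 0.5873
  politics: TP=77, FP=2+3+13+10+3=31, FN=8+9+5+10+10=42 → 154/227 = 0.6784
  tech: TP=45, FP=2+9+13+12+4=40, FN=5+3+2+3+4=17 → 90/147 = 0.6122
  business: TP=36, FP=3+5+2+11+4=25, FN=10+13+13+6+12=54 → 72/151 = 0.4768
  health: TP=53, FP=2+10+3+6+4=25, FN=11+10+12+11+8=52 → 106/183 = 0.5792
  arts: TP=62, FP=2+10+4+12+8=36, FN=7+3+4+4+4=22 → 124/182 = 0.6813
Weighted-F1 score = Σ (supportᵢ/N)·F1 scoreᵢ with N=508: (48/508)·0.5873 + (119/508)·0.6784 + (62/508)·0.6122 + (90/508)·0.4768 + (105/508)·0.5792 + (84/508)·0.6813 = 0.606

0.606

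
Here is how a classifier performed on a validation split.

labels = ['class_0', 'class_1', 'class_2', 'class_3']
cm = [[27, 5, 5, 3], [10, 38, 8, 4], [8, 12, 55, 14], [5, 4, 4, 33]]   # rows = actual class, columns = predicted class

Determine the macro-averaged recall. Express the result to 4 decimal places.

Per-class recall (TP/(TP+FN)):
  class_0: TP=27, FN=5+5+3=13 → 27/40 = 0.67500
  class_1: TP=38, FN=10+8+4=22 → 38/60 = 0.63333
  class_2: TP=55, FN=8+12+14=34 → 55/89 = 0.61798
  class_3: TP=33, FN=5+4+4=13 → 33/46 = 0.71739
Macro-recall = mean = (0.67500 + 0.63333 + 0.61798 + 0.71739) / 4 = 0.6609

0.6609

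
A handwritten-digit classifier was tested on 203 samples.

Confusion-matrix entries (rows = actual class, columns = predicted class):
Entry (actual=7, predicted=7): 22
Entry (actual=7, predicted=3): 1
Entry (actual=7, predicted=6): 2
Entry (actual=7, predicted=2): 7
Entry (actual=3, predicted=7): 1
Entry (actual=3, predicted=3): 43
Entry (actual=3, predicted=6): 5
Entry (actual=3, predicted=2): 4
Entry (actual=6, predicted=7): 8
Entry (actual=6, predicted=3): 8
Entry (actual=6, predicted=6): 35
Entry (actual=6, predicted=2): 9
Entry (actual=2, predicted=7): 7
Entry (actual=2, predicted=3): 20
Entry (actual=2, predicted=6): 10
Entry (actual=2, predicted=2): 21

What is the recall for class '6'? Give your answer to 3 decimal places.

0.583

recall = TP/(TP+FN).
6: TP=35, FN=8+8+9=25 → 35/60 = 0.5833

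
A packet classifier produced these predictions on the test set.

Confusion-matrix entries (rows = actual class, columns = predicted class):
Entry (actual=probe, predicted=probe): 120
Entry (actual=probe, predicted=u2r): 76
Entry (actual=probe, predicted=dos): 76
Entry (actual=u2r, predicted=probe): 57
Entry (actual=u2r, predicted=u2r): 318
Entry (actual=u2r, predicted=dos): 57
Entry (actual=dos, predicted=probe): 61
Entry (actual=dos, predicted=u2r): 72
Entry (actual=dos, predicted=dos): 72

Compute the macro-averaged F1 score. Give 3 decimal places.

Per-class F1 score (2·TP/(2·TP+FP+FN)):
  probe: TP=120, FP=57+61=118, FN=76+76=152 → 240/510 = 0.4706
  u2r: TP=318, FP=76+72=148, FN=57+57=114 → 636/898 = 0.7082
  dos: TP=72, FP=76+57=133, FN=61+72=133 → 144/410 = 0.3512
Macro-F1 score = mean = (0.4706 + 0.7082 + 0.3512) / 3 = 0.510

0.510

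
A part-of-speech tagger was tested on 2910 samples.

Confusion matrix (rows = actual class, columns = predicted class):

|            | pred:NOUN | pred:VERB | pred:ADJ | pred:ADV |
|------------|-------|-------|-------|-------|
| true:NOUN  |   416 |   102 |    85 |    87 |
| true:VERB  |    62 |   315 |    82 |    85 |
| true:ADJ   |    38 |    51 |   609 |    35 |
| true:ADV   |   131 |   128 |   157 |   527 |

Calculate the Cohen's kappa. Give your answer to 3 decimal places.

0.520

Observed agreement pₒ = trace/N = 1867/2910 = 0.6416
Expected agreement pₑ = Σ (rowᵢ·colᵢ)/N² = (690·647 + 544·596 + 733·933 + 943·734)/2910² = 0.2535
κ = (pₒ − pₑ)/(1 − pₑ) = (0.6416 − 0.2535)/(1 − 0.2535) = 0.520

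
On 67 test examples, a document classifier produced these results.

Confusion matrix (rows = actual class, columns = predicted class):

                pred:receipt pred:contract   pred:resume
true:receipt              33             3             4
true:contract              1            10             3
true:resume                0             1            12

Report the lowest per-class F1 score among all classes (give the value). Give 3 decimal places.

Per-class F1 score (2·TP/(2·TP+FP+FN)):
  receipt: TP=33, FP=1+0=1, FN=3+4=7 → 66/74 = 0.8919
  contract: TP=10, FP=3+1=4, FN=1+3=4 → 20/28 = 0.7143
  resume: TP=12, FP=4+3=7, FN=0+1=1 → 24/32 = 0.7500
Lowest is class 'contract' with F1 score = 0.714.

0.714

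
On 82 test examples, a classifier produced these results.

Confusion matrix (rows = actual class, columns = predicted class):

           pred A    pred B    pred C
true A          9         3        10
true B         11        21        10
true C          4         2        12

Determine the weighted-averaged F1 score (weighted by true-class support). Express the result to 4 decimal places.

0.5267

Per-class F1 score (2·TP/(2·TP+FP+FN)):
  A: TP=9, FP=11+4=15, FN=3+10=13 → 18/46 = 0.39130
  B: TP=21, FP=3+2=5, FN=11+10=21 → 42/68 = 0.61765
  C: TP=12, FP=10+10=20, FN=4+2=6 → 24/50 = 0.48000
Weighted-F1 score = Σ (supportᵢ/N)·F1 scoreᵢ with N=82: (22/82)·0.39130 + (42/82)·0.61765 + (18/82)·0.48000 = 0.5267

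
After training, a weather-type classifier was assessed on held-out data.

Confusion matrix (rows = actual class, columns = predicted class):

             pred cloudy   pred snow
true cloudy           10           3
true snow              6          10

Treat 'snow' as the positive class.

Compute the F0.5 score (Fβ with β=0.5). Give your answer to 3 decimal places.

0.735

Fβ = (1+β²)·TP / ((1+β²)·TP + β²·FN + FP), with β²=1/4
= 1.25·10 / (1.25·10 + 0.25·6 + 3) = 0.735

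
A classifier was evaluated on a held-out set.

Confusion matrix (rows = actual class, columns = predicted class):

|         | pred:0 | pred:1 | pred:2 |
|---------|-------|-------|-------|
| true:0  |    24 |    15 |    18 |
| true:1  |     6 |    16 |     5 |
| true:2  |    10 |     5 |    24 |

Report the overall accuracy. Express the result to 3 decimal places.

0.520

Accuracy = trace / total = (24+16+24=64) / 123 = 64/123 = 0.520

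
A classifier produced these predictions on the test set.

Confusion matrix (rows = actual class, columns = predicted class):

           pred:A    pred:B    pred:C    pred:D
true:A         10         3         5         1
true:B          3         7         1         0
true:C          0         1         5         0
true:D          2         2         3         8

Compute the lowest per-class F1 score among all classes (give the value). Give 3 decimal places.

Per-class F1 score (2·TP/(2·TP+FP+FN)):
  A: TP=10, FP=3+0+2=5, FN=3+5+1=9 → 20/34 = 0.5882
  B: TP=7, FP=3+1+2=6, FN=3+1+0=4 → 14/24 = 0.5833
  C: TP=5, FP=5+1+3=9, FN=0+1+0=1 → 10/20 = 0.5000
  D: TP=8, FP=1+0+0=1, FN=2+2+3=7 → 16/24 = 0.6667
Lowest is class 'C' with F1 score = 0.500.

0.500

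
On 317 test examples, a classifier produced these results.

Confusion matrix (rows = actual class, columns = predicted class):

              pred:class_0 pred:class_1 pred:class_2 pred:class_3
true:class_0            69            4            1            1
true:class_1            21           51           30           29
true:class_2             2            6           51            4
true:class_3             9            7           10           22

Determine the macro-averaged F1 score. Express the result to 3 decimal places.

0.594

Per-class F1 score (2·TP/(2·TP+FP+FN)):
  class_0: TP=69, FP=21+2+9=32, FN=4+1+1=6 → 138/176 = 0.7841
  class_1: TP=51, FP=4+6+7=17, FN=21+30+29=80 → 102/199 = 0.5126
  class_2: TP=51, FP=1+30+10=41, FN=2+6+4=12 → 102/155 = 0.6581
  class_3: TP=22, FP=1+29+4=34, FN=9+7+10=26 → 44/104 = 0.4231
Macro-F1 score = mean = (0.7841 + 0.5126 + 0.6581 + 0.4231) / 4 = 0.594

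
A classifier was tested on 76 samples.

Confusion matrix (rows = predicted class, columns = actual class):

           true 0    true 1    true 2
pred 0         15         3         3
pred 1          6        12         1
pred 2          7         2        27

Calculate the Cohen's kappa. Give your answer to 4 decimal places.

0.5540

Observed agreement pₒ = trace/N = 54/76 = 0.71053
Expected agreement pₑ = Σ (rowᵢ·colᵢ)/N² = (28·21 + 17·19 + 31·36)/76² = 0.35093
κ = (pₒ − pₑ)/(1 − pₑ) = (0.71053 − 0.35093)/(1 − 0.35093) = 0.5540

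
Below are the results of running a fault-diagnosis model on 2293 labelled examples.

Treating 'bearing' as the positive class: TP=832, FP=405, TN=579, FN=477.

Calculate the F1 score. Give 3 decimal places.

0.654

Precision = TP/(TP+FP) = 832/1237 = 0.6726
Recall = TP/(TP+FN) = 832/1309 = 0.6356
F1 = 2·TP/(2·TP+FP+FN) = 1664/2546 = 0.654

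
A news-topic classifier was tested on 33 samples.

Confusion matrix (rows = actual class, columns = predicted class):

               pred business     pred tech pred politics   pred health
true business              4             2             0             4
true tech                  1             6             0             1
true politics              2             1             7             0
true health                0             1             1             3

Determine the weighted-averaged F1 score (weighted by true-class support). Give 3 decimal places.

Per-class F1 score (2·TP/(2·TP+FP+FN)):
  business: TP=4, FP=1+2+0=3, FN=2+0+4=6 → 8/17 = 0.4706
  tech: TP=6, FP=2+1+1=4, FN=1+0+1=2 → 12/18 = 0.6667
  politics: TP=7, FP=0+0+1=1, FN=2+1+0=3 → 14/18 = 0.7778
  health: TP=3, FP=4+1+0=5, FN=0+1+1=2 → 6/13 = 0.4615
Weighted-F1 score = Σ (supportᵢ/N)·F1 scoreᵢ with N=33: (10/33)·0.4706 + (8/33)·0.6667 + (10/33)·0.7778 + (5/33)·0.4615 = 0.610

0.610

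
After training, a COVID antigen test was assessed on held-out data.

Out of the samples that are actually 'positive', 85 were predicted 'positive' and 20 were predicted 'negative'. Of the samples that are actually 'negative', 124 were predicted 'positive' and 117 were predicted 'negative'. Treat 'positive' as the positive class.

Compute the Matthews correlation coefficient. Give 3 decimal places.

0.277

MCC = (TP·TN − FP·FN) / √((TP+FP)(TP+FN)(TN+FP)(TN+FN))
Numerator = 85·117 − 124·20 = 7465
Denominator = √(209·105·241·137) = √724558065 = 26917.6163
MCC = 7465 / 26917.6163 = 0.277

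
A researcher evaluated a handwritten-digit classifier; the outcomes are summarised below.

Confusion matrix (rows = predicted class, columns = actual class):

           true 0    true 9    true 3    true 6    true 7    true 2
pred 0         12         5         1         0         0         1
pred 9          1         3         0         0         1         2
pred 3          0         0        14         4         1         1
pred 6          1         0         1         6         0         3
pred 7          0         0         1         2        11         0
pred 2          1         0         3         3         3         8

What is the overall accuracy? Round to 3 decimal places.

0.607

Accuracy = trace / total = (12+3+14+6+11+8=54) / 89 = 54/89 = 0.607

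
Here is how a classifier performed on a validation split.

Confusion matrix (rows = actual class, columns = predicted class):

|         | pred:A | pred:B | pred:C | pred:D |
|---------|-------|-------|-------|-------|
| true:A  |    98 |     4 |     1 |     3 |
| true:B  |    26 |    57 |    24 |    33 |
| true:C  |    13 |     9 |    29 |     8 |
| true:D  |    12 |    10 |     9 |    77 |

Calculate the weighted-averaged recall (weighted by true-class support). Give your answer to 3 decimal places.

0.632

Per-class recall (TP/(TP+FN)):
  A: TP=98, FN=4+1+3=8 → 98/106 = 0.9245
  B: TP=57, FN=26+24+33=83 → 57/140 = 0.4071
  C: TP=29, FN=13+9+8=30 → 29/59 = 0.4915
  D: TP=77, FN=12+10+9=31 → 77/108 = 0.7130
Weighted-recall = Σ (supportᵢ/N)·recallᵢ with N=413: (106/413)·0.9245 + (140/413)·0.4071 + (59/413)·0.4915 + (108/413)·0.7130 = 0.632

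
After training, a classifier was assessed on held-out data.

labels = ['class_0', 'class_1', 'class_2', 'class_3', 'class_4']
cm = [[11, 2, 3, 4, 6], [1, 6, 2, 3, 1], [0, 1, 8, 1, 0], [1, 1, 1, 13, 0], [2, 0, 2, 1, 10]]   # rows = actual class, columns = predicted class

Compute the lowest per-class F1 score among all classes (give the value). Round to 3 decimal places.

Per-class F1 score (2·TP/(2·TP+FP+FN)):
  class_0: TP=11, FP=1+0+1+2=4, FN=2+3+4+6=15 → 22/41 = 0.5366
  class_1: TP=6, FP=2+1+1+0=4, FN=1+2+3+1=7 → 12/23 = 0.5217
  class_2: TP=8, FP=3+2+1+2=8, FN=0+1+1+0=2 → 16/26 = 0.6154
  class_3: TP=13, FP=4+3+1+1=9, FN=1+1+1+0=3 → 26/38 = 0.6842
  class_4: TP=10, FP=6+1+0+0=7, FN=2+0+2+1=5 → 20/32 = 0.6250
Lowest is class 'class_1' with F1 score = 0.522.

0.522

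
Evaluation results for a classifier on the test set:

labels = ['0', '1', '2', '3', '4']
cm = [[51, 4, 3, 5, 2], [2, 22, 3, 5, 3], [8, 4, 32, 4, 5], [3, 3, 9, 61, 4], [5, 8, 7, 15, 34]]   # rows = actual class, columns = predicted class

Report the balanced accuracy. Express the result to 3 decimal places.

0.654

Balanced accuracy = mean of per-class recall.
  0: recall = 51/65 = 0.7846
  1: recall = 22/35 = 0.6286
  2: recall = 32/53 = 0.6038
  3: recall = 61/80 = 0.7625
  4: recall = 34/69 = 0.4928
Mean = (0.7846 + 0.6286 + 0.6038 + 0.7625 + 0.4928) / 5 = 0.654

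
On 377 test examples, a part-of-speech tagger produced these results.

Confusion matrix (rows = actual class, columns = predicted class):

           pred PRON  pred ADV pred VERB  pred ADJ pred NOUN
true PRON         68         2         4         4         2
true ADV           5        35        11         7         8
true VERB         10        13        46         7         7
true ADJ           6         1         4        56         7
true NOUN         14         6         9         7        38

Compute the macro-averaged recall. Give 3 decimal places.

Per-class recall (TP/(TP+FN)):
  PRON: TP=68, FN=2+4+4+2=12 → 68/80 = 0.8500
  ADV: TP=35, FN=5+11+7+8=31 → 35/66 = 0.5303
  VERB: TP=46, FN=10+13+7+7=37 → 46/83 = 0.5542
  ADJ: TP=56, FN=6+1+4+7=18 → 56/74 = 0.7568
  NOUN: TP=38, FN=14+6+9+7=36 → 38/74 = 0.5135
Macro-recall = mean = (0.8500 + 0.5303 + 0.5542 + 0.7568 + 0.5135) / 5 = 0.641

0.641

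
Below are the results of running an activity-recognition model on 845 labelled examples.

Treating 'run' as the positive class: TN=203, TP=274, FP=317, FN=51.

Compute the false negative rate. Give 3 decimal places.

FNR = FN/(FN+TP) = 51/(51+274) = 0.157

0.157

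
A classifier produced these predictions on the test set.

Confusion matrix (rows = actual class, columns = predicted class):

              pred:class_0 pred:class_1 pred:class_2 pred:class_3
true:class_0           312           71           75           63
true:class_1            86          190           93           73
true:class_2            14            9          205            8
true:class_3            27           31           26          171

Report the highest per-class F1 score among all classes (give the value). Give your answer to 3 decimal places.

0.650

Per-class F1 score (2·TP/(2·TP+FP+FN)):
  class_0: TP=312, FP=86+14+27=127, FN=71+75+63=209 → 624/960 = 0.6500
  class_1: TP=190, FP=71+9+31=111, FN=86+93+73=252 → 380/743 = 0.5114
  class_2: TP=205, FP=75+93+26=194, FN=14+9+8=31 → 410/635 = 0.6457
  class_3: TP=171, FP=63+73+8=144, FN=27+31+26=84 → 342/570 = 0.6000
Highest is class 'class_0' with F1 score = 0.650.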